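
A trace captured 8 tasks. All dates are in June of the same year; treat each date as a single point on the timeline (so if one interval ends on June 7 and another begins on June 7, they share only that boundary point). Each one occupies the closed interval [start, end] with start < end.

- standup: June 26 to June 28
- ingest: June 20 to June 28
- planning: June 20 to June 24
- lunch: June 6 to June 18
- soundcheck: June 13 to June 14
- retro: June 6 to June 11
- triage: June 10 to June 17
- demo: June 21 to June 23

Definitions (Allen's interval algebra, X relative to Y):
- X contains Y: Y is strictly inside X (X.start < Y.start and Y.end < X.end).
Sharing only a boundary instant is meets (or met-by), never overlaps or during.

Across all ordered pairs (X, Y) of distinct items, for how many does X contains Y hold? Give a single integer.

Checking all 56 ordered pairs for relation 'contains'; matching pairs in alphabetical order:
(ingest, demo): ingest contains demo ✓
(lunch, soundcheck): lunch contains soundcheck ✓
(lunch, triage): lunch contains triage ✓
(planning, demo): planning contains demo ✓
(triage, soundcheck): triage contains soundcheck ✓
Count: 5.

5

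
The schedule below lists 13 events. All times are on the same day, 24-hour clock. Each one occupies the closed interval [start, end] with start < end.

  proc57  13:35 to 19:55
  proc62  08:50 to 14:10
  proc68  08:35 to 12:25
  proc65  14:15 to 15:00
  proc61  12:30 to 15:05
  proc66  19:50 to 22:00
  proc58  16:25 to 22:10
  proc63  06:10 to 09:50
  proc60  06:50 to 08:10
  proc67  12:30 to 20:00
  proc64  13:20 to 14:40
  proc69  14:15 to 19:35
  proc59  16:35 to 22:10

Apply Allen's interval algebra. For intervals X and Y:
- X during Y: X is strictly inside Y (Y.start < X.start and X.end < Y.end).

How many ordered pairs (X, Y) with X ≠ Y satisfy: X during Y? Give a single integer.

Checking all 156 ordered pairs for relation 'during'; matching pairs in alphabetical order:
(proc57, proc67): proc57 during proc67 ✓
(proc60, proc63): proc60 during proc63 ✓
(proc64, proc61): proc64 during proc61 ✓
(proc64, proc67): proc64 during proc67 ✓
(proc65, proc57): proc65 during proc57 ✓
(proc65, proc61): proc65 during proc61 ✓
(proc65, proc67): proc65 during proc67 ✓
(proc66, proc58): proc66 during proc58 ✓
(proc66, proc59): proc66 during proc59 ✓
(proc69, proc57): proc69 during proc57 ✓
(proc69, proc67): proc69 during proc67 ✓
Count: 11.

11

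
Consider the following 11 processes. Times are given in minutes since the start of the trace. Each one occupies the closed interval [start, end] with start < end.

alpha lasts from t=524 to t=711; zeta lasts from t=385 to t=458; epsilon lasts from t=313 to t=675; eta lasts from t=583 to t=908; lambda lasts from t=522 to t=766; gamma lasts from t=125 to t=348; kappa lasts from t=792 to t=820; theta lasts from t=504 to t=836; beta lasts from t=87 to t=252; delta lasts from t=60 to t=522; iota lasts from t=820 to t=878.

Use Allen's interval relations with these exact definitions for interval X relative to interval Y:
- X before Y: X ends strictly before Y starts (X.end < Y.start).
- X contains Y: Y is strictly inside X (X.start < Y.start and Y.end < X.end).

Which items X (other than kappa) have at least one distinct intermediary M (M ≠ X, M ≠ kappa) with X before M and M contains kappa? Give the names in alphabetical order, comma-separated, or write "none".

Target kappa = [t=792, t=820].
Intermediaries M with M contains kappa: eta, theta.
Via eta — items with X before eta: beta, delta, gamma, zeta.
Via theta — items with X before theta: beta, gamma, zeta.
Union: beta, delta, gamma, zeta.

beta, delta, gamma, zeta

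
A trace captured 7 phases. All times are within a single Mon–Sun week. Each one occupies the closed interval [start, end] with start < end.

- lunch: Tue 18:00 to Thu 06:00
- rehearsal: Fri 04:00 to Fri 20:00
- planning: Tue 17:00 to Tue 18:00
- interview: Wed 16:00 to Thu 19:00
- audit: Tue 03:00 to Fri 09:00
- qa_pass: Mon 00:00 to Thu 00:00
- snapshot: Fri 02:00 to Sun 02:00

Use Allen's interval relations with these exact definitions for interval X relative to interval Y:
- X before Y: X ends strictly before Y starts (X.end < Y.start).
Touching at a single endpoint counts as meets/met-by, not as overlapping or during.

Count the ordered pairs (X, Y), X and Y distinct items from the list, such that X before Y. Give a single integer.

Checking all 42 ordered pairs for relation 'before'; matching pairs in alphabetical order:
(interview, rehearsal): interview before rehearsal ✓
(interview, snapshot): interview before snapshot ✓
(lunch, rehearsal): lunch before rehearsal ✓
(lunch, snapshot): lunch before snapshot ✓
(planning, interview): planning before interview ✓
(planning, rehearsal): planning before rehearsal ✓
(planning, snapshot): planning before snapshot ✓
(qa_pass, rehearsal): qa_pass before rehearsal ✓
(qa_pass, snapshot): qa_pass before snapshot ✓
Count: 9.

9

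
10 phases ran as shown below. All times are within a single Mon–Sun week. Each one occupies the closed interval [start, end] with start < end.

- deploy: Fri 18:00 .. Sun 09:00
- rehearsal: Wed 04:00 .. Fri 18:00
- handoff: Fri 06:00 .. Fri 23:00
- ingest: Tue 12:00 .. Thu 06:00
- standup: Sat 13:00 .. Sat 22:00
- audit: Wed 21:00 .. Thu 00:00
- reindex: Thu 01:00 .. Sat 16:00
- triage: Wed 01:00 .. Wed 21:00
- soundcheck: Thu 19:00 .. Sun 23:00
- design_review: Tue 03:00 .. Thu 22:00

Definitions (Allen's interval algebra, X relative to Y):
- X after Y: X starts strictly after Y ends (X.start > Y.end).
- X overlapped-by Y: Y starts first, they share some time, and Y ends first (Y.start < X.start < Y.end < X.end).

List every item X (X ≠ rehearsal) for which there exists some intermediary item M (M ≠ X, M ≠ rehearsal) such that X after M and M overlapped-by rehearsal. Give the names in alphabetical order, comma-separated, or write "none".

Target rehearsal = [Wed 04:00, Fri 18:00].
Intermediaries M with M overlapped-by rehearsal: handoff, reindex, soundcheck.
Via handoff — items with X after handoff: standup.
Via reindex — items with X after reindex: none.
Via soundcheck — items with X after soundcheck: none.
Union: standup.

standup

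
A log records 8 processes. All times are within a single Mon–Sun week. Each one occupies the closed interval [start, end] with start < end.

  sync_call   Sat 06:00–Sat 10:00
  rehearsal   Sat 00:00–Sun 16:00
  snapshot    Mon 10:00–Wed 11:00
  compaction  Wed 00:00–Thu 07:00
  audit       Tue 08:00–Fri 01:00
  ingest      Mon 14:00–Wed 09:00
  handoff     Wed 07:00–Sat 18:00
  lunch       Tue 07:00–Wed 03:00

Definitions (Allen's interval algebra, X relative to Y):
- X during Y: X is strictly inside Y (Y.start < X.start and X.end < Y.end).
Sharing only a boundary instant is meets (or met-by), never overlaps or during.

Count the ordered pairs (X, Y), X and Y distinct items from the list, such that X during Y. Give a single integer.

Checking all 56 ordered pairs for relation 'during'; matching pairs in alphabetical order:
(compaction, audit): compaction during audit ✓
(ingest, snapshot): ingest during snapshot ✓
(lunch, ingest): lunch during ingest ✓
(lunch, snapshot): lunch during snapshot ✓
(sync_call, handoff): sync_call during handoff ✓
(sync_call, rehearsal): sync_call during rehearsal ✓
Count: 6.

6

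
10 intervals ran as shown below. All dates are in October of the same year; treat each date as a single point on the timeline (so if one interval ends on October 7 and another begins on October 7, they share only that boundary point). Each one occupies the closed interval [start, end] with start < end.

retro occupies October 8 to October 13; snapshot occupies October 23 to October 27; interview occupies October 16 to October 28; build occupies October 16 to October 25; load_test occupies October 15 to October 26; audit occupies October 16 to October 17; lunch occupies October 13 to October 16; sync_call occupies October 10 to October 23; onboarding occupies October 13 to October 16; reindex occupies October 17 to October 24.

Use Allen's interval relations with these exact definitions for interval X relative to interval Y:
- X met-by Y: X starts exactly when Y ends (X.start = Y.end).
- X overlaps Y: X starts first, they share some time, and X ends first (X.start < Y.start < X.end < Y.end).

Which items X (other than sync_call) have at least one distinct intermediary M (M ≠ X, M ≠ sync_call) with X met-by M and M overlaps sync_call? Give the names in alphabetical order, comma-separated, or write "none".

lunch, onboarding

Target sync_call = [October 10, October 23].
Intermediaries M with M overlaps sync_call: retro.
Via retro — items with X met-by retro: lunch, onboarding.
Union: lunch, onboarding.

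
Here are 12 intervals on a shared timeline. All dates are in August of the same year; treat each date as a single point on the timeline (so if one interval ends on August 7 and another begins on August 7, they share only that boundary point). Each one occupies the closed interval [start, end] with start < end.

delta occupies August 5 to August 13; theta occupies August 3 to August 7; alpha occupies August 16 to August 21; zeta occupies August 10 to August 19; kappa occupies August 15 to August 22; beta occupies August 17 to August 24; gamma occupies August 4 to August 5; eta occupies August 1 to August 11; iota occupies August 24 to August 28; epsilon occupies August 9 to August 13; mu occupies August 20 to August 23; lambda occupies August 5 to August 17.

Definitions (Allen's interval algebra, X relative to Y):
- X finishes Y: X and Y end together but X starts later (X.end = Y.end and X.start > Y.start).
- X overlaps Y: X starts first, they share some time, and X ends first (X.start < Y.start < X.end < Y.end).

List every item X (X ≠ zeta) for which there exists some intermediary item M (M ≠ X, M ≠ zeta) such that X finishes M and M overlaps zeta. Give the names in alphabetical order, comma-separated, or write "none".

epsilon

Target zeta = [August 10, August 19].
Intermediaries M with M overlaps zeta: delta, epsilon, eta, lambda.
Via delta — items with X finishes delta: epsilon.
Via epsilon — items with X finishes epsilon: none.
Via eta — items with X finishes eta: none.
Via lambda — items with X finishes lambda: none.
Union: epsilon.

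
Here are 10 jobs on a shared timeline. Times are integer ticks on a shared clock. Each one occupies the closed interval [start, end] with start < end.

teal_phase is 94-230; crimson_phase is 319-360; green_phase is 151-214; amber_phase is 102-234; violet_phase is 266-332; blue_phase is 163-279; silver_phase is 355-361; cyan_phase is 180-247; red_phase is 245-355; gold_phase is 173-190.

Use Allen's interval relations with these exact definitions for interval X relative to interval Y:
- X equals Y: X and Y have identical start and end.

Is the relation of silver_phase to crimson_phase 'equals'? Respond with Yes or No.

silver_phase = [355, 361], crimson_phase = [319, 360].
Actual relation of silver_phase to crimson_phase: overlapped-by.
Asked whether 'equals' holds → No.

No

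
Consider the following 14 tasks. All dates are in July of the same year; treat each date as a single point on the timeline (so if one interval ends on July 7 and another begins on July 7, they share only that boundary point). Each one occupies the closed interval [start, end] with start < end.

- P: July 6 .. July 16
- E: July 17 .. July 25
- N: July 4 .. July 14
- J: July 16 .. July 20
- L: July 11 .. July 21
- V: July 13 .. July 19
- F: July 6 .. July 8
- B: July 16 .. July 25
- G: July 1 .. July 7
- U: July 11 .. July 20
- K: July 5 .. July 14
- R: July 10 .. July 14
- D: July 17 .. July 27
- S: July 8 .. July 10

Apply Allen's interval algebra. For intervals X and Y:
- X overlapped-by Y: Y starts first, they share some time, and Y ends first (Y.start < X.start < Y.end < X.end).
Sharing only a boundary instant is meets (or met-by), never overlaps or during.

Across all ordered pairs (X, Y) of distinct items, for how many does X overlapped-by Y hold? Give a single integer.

Checking all 182 ordered pairs for relation 'overlapped-by'; matching pairs in alphabetical order:
(B, L): B overlapped-by L ✓
(B, U): B overlapped-by U ✓
(B, V): B overlapped-by V ✓
(D, B): D overlapped-by B ✓
(D, J): D overlapped-by J ✓
(D, L): D overlapped-by L ✓
(D, U): D overlapped-by U ✓
(D, V): D overlapped-by V ✓
(E, J): E overlapped-by J ✓
(E, L): E overlapped-by L ✓
(E, U): E overlapped-by U ✓
(E, V): E overlapped-by V ✓
(F, G): F overlapped-by G ✓
(J, V): J overlapped-by V ✓
(K, G): K overlapped-by G ✓
(L, K): L overlapped-by K ✓
(L, N): L overlapped-by N ✓
(L, P): L overlapped-by P ✓
(L, R): L overlapped-by R ✓
(N, G): N overlapped-by G ✓
(P, G): P overlapped-by G ✓
(P, K): P overlapped-by K ✓
(P, N): P overlapped-by N ✓
(U, K): U overlapped-by K ✓
... plus 7 further pairs not listed.
Count: 31.

31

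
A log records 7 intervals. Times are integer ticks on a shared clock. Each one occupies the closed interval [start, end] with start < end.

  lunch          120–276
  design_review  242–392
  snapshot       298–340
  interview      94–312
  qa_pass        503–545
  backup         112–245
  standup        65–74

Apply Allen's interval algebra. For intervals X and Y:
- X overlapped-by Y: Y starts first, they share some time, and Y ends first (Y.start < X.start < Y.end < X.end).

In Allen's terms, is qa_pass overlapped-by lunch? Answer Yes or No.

qa_pass = [503, 545], lunch = [120, 276].
Actual relation of qa_pass to lunch: after.
Asked whether 'overlapped-by' holds → No.

No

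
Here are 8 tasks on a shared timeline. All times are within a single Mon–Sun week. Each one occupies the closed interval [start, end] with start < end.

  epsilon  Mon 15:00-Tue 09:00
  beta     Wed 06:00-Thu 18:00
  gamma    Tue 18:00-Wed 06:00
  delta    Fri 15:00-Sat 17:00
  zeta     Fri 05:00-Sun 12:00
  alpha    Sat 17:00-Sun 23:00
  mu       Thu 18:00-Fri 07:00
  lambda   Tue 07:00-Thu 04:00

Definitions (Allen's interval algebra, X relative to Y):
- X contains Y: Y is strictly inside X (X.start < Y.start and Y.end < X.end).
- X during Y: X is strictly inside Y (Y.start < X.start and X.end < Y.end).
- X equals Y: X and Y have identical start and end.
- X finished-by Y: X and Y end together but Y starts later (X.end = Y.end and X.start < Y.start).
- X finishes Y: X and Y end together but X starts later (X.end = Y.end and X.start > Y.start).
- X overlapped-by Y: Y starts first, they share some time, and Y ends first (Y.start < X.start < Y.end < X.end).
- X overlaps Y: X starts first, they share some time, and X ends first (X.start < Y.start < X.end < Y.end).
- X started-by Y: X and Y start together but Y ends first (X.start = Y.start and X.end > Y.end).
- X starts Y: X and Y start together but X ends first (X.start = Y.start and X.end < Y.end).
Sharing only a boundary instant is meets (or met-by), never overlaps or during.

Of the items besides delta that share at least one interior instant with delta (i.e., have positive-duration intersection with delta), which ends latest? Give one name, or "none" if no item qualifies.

Target delta = [Fri 15:00, Sat 17:00].
alpha [Sat 17:00, Sun 23:00] → met-by → excluded.
beta [Wed 06:00, Thu 18:00] → before → excluded.
epsilon [Mon 15:00, Tue 09:00] → before → excluded.
gamma [Tue 18:00, Wed 06:00] → before → excluded.
lambda [Tue 07:00, Thu 04:00] → before → excluded.
mu [Thu 18:00, Fri 07:00] → before → excluded.
zeta [Fri 05:00, Sun 12:00] → contains → candidate.
Among candidates, latest end is Sun 12:00 → zeta.

zeta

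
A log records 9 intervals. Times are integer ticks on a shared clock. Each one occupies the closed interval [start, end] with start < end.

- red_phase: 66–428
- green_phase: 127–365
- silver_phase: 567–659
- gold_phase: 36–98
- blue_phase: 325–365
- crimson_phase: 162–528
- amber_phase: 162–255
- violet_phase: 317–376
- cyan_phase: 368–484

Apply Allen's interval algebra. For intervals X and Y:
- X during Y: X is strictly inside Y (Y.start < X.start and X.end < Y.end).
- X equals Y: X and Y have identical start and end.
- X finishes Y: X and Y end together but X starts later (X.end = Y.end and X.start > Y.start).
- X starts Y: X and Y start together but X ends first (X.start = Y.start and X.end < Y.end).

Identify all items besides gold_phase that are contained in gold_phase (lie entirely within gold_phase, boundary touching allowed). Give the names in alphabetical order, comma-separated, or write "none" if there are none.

Target gold_phase = [36, 98].
amber_phase [162, 255] → after → no.
blue_phase [325, 365] → after → no.
crimson_phase [162, 528] → after → no.
cyan_phase [368, 484] → after → no.
green_phase [127, 365] → after → no.
red_phase [66, 428] → overlapped-by → no.
silver_phase [567, 659] → after → no.
violet_phase [317, 376] → after → no.
Result: none.

none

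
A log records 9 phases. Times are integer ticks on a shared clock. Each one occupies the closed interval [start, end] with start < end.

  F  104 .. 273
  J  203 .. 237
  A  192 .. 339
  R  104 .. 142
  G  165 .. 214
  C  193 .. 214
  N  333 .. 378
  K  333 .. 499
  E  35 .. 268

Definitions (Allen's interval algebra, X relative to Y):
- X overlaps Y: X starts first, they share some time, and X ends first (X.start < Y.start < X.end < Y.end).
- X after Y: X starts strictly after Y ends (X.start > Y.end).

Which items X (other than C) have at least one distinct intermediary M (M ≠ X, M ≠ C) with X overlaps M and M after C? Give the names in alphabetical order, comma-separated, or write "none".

A

Target C = [193, 214].
Intermediaries M with M after C: K, N.
Via K — items with X overlaps K: A.
Via N — items with X overlaps N: A.
Union: A.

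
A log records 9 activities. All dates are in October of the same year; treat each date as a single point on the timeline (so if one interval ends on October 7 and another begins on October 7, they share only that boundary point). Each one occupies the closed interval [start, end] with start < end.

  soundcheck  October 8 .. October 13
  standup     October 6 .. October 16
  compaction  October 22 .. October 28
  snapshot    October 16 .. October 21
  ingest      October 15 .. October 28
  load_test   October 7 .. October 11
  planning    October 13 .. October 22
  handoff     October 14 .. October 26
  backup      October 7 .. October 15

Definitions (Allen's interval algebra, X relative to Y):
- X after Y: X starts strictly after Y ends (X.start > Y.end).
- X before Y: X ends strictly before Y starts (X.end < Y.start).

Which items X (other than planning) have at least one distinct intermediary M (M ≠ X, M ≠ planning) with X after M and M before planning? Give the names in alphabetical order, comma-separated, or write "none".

Target planning = [October 13, October 22].
Intermediaries M with M before planning: load_test.
Via load_test — items with X after load_test: compaction, handoff, ingest, snapshot.
Union: compaction, handoff, ingest, snapshot.

compaction, handoff, ingest, snapshot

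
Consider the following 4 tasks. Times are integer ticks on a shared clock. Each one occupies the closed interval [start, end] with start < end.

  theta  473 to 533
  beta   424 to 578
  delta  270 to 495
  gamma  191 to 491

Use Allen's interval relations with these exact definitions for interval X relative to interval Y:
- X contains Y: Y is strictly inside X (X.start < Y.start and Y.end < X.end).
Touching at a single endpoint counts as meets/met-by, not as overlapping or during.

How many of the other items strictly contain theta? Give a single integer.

Target theta = [473, 533].
beta [424, 578] → contains → counts.
delta [270, 495] → overlaps → no.
gamma [191, 491] → overlaps → no.
Total: 1.

1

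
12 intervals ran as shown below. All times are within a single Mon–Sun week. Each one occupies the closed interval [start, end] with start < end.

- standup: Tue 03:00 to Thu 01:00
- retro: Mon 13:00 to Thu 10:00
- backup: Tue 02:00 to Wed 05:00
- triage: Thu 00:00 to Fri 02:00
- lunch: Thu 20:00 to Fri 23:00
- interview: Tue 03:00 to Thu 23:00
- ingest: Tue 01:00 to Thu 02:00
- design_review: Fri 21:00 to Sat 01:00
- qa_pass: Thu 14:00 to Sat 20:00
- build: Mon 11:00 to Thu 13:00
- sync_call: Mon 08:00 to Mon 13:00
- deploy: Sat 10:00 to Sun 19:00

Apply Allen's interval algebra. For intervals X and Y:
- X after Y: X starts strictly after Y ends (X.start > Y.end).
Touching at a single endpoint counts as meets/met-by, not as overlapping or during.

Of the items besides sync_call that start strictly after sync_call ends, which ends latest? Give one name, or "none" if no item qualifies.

deploy

Target sync_call = [Mon 08:00, Mon 13:00].
backup [Tue 02:00, Wed 05:00] → after → candidate.
build [Mon 11:00, Thu 13:00] → overlapped-by → excluded.
deploy [Sat 10:00, Sun 19:00] → after → candidate.
design_review [Fri 21:00, Sat 01:00] → after → candidate.
ingest [Tue 01:00, Thu 02:00] → after → candidate.
interview [Tue 03:00, Thu 23:00] → after → candidate.
lunch [Thu 20:00, Fri 23:00] → after → candidate.
qa_pass [Thu 14:00, Sat 20:00] → after → candidate.
retro [Mon 13:00, Thu 10:00] → met-by → excluded.
standup [Tue 03:00, Thu 01:00] → after → candidate.
triage [Thu 00:00, Fri 02:00] → after → candidate.
Among candidates, latest end is Sun 19:00 → deploy.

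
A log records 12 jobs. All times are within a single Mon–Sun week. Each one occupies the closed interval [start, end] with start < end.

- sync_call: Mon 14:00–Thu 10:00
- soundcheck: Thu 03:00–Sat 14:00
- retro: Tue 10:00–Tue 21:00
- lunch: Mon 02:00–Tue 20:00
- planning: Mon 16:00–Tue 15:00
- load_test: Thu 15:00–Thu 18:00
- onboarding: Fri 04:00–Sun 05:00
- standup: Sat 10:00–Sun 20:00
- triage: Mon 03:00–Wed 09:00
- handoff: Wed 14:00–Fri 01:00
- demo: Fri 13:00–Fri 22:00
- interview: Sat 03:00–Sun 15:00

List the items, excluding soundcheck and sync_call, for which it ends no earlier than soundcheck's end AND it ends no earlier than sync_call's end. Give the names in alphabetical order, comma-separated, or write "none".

interview, onboarding, standup

Conditions: its end is no earlier than soundcheck's end (X.end >= Sat 14:00) AND its end is no earlier than sync_call's end (X.end >= Thu 10:00).
demo: end Fri 22:00 >= Sat 14:00? ✗; end Fri 22:00 >= Thu 10:00? ✓ → no.
handoff: end Fri 01:00 >= Sat 14:00? ✗; end Fri 01:00 >= Thu 10:00? ✓ → no.
interview: end Sun 15:00 >= Sat 14:00? ✓; end Sun 15:00 >= Thu 10:00? ✓ → yes.
load_test: end Thu 18:00 >= Sat 14:00? ✗; end Thu 18:00 >= Thu 10:00? ✓ → no.
lunch: end Tue 20:00 >= Sat 14:00? ✗; end Tue 20:00 >= Thu 10:00? ✗ → no.
onboarding: end Sun 05:00 >= Sat 14:00? ✓; end Sun 05:00 >= Thu 10:00? ✓ → yes.
planning: end Tue 15:00 >= Sat 14:00? ✗; end Tue 15:00 >= Thu 10:00? ✗ → no.
retro: end Tue 21:00 >= Sat 14:00? ✗; end Tue 21:00 >= Thu 10:00? ✗ → no.
standup: end Sun 20:00 >= Sat 14:00? ✓; end Sun 20:00 >= Thu 10:00? ✓ → yes.
triage: end Wed 09:00 >= Sat 14:00? ✗; end Wed 09:00 >= Thu 10:00? ✗ → no.
Result: interview, onboarding, standup.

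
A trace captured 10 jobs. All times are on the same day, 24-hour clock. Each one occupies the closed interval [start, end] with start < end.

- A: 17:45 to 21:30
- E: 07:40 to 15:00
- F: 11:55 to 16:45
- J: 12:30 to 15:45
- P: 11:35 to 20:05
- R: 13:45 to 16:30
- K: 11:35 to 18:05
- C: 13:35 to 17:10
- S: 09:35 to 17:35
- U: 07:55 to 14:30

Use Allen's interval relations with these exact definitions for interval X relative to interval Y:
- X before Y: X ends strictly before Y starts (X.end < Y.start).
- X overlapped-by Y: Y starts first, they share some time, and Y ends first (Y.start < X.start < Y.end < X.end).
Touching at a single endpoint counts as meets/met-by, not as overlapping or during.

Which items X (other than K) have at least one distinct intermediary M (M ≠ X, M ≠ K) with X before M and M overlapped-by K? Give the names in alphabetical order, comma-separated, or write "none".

C, E, F, J, R, S, U

Target K = [11:35, 18:05].
Intermediaries M with M overlapped-by K: A.
Via A — items with X before A: C, E, F, J, R, S, U.
Union: C, E, F, J, R, S, U.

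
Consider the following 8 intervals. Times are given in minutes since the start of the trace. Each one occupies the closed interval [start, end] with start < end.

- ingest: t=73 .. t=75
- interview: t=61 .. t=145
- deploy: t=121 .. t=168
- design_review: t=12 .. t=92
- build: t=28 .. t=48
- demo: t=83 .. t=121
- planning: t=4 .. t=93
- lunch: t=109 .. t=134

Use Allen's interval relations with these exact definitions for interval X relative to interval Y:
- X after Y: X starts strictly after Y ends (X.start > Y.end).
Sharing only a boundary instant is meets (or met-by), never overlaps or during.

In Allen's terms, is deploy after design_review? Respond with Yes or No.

deploy = [t=121, t=168], design_review = [t=12, t=92].
Actual relation of deploy to design_review: after.
Asked whether 'after' holds → Yes.

Yes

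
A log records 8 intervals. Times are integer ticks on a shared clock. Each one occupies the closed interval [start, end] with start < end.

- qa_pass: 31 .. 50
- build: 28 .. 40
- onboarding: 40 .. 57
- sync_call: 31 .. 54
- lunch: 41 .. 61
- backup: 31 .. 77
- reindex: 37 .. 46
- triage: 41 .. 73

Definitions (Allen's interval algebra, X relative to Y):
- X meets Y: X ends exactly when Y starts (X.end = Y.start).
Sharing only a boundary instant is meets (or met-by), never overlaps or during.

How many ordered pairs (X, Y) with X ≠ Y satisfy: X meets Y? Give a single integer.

Checking all 56 ordered pairs for relation 'meets'; matching pairs in alphabetical order:
(build, onboarding): build meets onboarding ✓
Count: 1.

1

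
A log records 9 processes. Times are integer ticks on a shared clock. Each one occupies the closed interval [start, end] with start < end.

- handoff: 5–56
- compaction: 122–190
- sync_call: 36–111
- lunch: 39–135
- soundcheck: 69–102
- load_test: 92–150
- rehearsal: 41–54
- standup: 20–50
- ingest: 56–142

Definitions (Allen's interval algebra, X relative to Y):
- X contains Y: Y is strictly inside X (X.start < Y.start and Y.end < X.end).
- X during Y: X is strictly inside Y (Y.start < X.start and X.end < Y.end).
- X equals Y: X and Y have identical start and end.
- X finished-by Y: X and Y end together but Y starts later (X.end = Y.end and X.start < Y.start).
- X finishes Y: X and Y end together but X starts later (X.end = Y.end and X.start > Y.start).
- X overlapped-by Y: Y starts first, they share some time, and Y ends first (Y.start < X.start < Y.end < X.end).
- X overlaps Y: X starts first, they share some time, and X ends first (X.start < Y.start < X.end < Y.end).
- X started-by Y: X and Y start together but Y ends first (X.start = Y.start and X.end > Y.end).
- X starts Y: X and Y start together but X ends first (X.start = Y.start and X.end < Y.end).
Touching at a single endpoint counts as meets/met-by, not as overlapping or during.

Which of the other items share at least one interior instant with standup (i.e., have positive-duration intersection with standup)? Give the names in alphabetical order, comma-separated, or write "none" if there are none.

Target standup = [20, 50].
compaction [122, 190] → after → no.
handoff [5, 56] → contains → yes.
ingest [56, 142] → after → no.
load_test [92, 150] → after → no.
lunch [39, 135] → overlapped-by → yes.
rehearsal [41, 54] → overlapped-by → yes.
soundcheck [69, 102] → after → no.
sync_call [36, 111] → overlapped-by → yes.
Result: handoff, lunch, rehearsal, sync_call.

handoff, lunch, rehearsal, sync_call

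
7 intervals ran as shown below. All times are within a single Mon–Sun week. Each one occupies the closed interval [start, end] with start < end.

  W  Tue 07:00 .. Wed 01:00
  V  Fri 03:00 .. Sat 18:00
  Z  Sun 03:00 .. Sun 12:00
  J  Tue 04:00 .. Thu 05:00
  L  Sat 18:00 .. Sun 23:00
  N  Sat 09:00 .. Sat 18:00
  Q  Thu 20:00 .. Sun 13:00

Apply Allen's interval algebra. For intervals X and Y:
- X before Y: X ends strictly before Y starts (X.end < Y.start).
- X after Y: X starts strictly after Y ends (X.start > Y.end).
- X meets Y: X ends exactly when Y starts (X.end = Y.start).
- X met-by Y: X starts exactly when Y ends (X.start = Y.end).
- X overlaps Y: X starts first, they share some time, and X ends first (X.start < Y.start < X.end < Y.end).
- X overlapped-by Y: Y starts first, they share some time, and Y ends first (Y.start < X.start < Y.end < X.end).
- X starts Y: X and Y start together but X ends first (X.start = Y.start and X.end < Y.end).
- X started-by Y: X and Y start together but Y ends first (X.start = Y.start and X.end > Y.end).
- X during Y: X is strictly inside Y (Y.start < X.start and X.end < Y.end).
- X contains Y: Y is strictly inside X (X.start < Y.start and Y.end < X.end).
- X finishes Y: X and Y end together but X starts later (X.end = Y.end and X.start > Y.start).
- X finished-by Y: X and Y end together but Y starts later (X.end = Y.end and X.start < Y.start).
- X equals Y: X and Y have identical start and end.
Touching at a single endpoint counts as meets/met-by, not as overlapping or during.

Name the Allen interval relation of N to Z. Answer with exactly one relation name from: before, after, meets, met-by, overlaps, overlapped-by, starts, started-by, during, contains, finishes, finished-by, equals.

before

N = [Sat 09:00, Sat 18:00]; Z = [Sun 03:00, Sun 12:00].
Compare endpoints: N.start < Z.start, N.start < Z.end, N.end < Z.start, N.end < Z.end.
That pattern is 'before'.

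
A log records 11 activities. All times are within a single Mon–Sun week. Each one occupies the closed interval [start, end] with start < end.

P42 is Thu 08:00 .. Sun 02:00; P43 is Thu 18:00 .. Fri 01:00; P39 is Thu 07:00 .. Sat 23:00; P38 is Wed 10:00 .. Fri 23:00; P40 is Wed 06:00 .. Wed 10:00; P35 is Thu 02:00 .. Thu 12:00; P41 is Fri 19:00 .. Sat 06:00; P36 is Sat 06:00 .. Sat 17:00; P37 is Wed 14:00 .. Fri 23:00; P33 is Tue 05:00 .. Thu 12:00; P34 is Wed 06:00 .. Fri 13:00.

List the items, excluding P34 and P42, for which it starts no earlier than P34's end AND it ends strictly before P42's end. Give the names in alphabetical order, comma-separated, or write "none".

P36, P41

Conditions: its start is no earlier than P34's end (X.start >= Fri 13:00) AND its end is strictly before P42's end (X.end < Sun 02:00).
P33: start Tue 05:00 >= Fri 13:00? ✗; end Thu 12:00 < Sun 02:00? ✓ → no.
P35: start Thu 02:00 >= Fri 13:00? ✗; end Thu 12:00 < Sun 02:00? ✓ → no.
P36: start Sat 06:00 >= Fri 13:00? ✓; end Sat 17:00 < Sun 02:00? ✓ → yes.
P37: start Wed 14:00 >= Fri 13:00? ✗; end Fri 23:00 < Sun 02:00? ✓ → no.
P38: start Wed 10:00 >= Fri 13:00? ✗; end Fri 23:00 < Sun 02:00? ✓ → no.
P39: start Thu 07:00 >= Fri 13:00? ✗; end Sat 23:00 < Sun 02:00? ✓ → no.
P40: start Wed 06:00 >= Fri 13:00? ✗; end Wed 10:00 < Sun 02:00? ✓ → no.
P41: start Fri 19:00 >= Fri 13:00? ✓; end Sat 06:00 < Sun 02:00? ✓ → yes.
P43: start Thu 18:00 >= Fri 13:00? ✗; end Fri 01:00 < Sun 02:00? ✓ → no.
Result: P36, P41.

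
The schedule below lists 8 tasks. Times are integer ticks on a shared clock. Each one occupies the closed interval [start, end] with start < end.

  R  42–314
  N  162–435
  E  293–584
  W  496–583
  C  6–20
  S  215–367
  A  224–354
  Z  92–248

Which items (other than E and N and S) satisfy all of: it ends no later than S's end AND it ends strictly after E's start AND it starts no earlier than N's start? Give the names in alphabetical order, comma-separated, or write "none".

Conditions: its end is no later than S's end (X.end <= 367) AND its end is strictly after E's start (X.end > 293) AND its start is no earlier than N's start (X.start >= 162).
A: end 354 <= 367? ✓; end 354 > 293? ✓; start 224 >= 162? ✓ → yes.
C: end 20 <= 367? ✓; end 20 > 293? ✗; start 6 >= 162? ✗ → no.
R: end 314 <= 367? ✓; end 314 > 293? ✓; start 42 >= 162? ✗ → no.
W: end 583 <= 367? ✗; end 583 > 293? ✓; start 496 >= 162? ✓ → no.
Z: end 248 <= 367? ✓; end 248 > 293? ✗; start 92 >= 162? ✗ → no.
Result: A.

A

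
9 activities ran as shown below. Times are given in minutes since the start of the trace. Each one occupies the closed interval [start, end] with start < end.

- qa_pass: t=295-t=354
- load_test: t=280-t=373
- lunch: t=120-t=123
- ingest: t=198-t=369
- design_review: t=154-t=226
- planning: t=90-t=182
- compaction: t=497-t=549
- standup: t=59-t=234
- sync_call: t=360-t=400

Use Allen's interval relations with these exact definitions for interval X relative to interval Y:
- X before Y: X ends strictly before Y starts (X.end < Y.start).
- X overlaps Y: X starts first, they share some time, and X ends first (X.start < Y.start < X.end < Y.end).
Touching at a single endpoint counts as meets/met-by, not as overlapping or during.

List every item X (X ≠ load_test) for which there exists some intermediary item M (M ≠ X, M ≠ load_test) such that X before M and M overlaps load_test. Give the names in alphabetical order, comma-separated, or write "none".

Target load_test = [t=280, t=373].
Intermediaries M with M overlaps load_test: ingest.
Via ingest — items with X before ingest: lunch, planning.
Union: lunch, planning.

lunch, planning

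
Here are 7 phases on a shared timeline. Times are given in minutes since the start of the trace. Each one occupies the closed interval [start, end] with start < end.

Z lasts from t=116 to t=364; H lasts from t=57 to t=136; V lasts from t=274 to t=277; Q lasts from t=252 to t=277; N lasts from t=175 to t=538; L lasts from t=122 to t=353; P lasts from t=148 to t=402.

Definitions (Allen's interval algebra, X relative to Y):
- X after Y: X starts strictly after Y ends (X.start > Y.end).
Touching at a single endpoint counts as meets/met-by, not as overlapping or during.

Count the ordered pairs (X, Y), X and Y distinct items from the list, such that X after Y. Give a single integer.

Checking all 42 ordered pairs for relation 'after'; matching pairs in alphabetical order:
(N, H): N after H ✓
(P, H): P after H ✓
(Q, H): Q after H ✓
(V, H): V after H ✓
Count: 4.

4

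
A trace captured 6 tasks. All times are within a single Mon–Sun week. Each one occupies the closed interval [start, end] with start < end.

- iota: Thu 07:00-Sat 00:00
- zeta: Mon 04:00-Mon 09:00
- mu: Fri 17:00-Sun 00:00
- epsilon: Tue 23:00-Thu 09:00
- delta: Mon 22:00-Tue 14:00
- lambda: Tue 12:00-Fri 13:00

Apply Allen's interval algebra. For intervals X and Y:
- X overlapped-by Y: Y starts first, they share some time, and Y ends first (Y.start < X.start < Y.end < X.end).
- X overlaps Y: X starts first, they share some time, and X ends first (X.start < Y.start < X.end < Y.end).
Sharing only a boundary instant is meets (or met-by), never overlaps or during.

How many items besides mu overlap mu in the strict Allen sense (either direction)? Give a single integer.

1

Target mu = [Fri 17:00, Sun 00:00].
delta [Mon 22:00, Tue 14:00] → before → no.
epsilon [Tue 23:00, Thu 09:00] → before → no.
iota [Thu 07:00, Sat 00:00] → overlaps → counts.
lambda [Tue 12:00, Fri 13:00] → before → no.
zeta [Mon 04:00, Mon 09:00] → before → no.
Total: 1.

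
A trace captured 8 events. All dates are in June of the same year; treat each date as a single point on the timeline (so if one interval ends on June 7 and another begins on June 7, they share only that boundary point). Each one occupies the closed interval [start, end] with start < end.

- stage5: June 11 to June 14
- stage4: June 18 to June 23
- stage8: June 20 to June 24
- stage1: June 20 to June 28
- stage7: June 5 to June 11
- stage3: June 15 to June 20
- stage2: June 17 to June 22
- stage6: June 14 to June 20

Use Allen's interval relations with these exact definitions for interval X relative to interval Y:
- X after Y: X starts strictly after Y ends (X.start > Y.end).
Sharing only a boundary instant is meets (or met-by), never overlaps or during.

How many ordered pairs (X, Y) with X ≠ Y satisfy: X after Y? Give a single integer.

Checking all 56 ordered pairs for relation 'after'; matching pairs in alphabetical order:
(stage1, stage5): stage1 after stage5 ✓
(stage1, stage7): stage1 after stage7 ✓
(stage2, stage5): stage2 after stage5 ✓
(stage2, stage7): stage2 after stage7 ✓
(stage3, stage5): stage3 after stage5 ✓
(stage3, stage7): stage3 after stage7 ✓
(stage4, stage5): stage4 after stage5 ✓
(stage4, stage7): stage4 after stage7 ✓
(stage6, stage7): stage6 after stage7 ✓
(stage8, stage5): stage8 after stage5 ✓
(stage8, stage7): stage8 after stage7 ✓
Count: 11.

11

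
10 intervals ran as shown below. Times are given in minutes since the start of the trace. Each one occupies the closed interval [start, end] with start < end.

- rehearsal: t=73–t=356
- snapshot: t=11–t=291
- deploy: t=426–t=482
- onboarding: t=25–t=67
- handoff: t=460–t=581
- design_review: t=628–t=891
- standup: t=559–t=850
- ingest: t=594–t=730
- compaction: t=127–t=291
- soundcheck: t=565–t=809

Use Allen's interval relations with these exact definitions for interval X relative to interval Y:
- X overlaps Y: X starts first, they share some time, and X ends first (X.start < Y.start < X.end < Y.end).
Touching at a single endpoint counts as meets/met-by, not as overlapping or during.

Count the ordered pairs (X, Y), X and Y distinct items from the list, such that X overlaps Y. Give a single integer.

Checking all 90 ordered pairs for relation 'overlaps'; matching pairs in alphabetical order:
(deploy, handoff): deploy overlaps handoff ✓
(handoff, soundcheck): handoff overlaps soundcheck ✓
(handoff, standup): handoff overlaps standup ✓
(ingest, design_review): ingest overlaps design_review ✓
(snapshot, rehearsal): snapshot overlaps rehearsal ✓
(soundcheck, design_review): soundcheck overlaps design_review ✓
(standup, design_review): standup overlaps design_review ✓
Count: 7.

7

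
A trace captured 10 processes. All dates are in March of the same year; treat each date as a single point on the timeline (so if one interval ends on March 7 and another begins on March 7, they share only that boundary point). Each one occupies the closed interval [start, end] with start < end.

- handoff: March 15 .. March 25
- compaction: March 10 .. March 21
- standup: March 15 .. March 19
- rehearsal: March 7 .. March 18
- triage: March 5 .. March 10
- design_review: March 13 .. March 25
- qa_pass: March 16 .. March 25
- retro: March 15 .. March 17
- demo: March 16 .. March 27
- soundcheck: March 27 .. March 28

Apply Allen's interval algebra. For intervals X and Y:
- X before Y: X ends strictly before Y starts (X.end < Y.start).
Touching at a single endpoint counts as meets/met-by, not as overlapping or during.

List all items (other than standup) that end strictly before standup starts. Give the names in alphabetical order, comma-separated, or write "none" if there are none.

triage

Target standup = [March 15, March 19].
compaction [March 10, March 21] → contains → no.
demo [March 16, March 27] → overlapped-by → no.
design_review [March 13, March 25] → contains → no.
handoff [March 15, March 25] → started-by → no.
qa_pass [March 16, March 25] → overlapped-by → no.
rehearsal [March 7, March 18] → overlaps → no.
retro [March 15, March 17] → starts → no.
soundcheck [March 27, March 28] → after → no.
triage [March 5, March 10] → before → yes.
Result: triage.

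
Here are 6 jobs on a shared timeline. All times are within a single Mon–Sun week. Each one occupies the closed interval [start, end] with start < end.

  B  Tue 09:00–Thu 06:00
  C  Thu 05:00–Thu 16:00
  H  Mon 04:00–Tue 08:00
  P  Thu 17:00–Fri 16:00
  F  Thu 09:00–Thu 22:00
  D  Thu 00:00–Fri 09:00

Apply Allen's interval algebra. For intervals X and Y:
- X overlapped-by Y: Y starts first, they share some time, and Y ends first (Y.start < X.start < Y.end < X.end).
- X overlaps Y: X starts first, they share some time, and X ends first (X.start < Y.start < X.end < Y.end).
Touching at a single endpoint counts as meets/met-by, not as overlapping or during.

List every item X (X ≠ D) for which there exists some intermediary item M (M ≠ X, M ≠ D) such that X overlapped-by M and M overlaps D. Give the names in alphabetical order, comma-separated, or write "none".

C

Target D = [Thu 00:00, Fri 09:00].
Intermediaries M with M overlaps D: B.
Via B — items with X overlapped-by B: C.
Union: C.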